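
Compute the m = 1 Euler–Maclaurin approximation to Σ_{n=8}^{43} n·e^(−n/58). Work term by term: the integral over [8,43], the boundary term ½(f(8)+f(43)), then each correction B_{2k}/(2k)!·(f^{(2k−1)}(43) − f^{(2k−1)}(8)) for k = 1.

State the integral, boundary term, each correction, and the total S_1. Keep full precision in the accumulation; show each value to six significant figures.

Integral: ∫_8^43 x·e^(−x/58) dx = 543.715.
½[f(8) + f(43)] = ½[6.96927 + 20.4876] = 13.7284.
Integral + boundary = 557.443.
Correction k=1: B_{2}/2! · (f^{(1)}(43) − f^{(1)}(8)) = 1/12 · (0.123221 − 0.750999) = -0.0523148.

S_1 ≈ 557.391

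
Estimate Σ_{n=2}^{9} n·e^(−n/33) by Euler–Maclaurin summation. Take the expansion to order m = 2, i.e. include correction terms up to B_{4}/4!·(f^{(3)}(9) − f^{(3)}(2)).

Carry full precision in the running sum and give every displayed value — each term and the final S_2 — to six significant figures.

S_2 ≈ 36.2562

The integral term ∫_2^9 x·e^(−x/33) dx = 31.9167.
½[f(2) + f(9)] = ½[1.88239 + 6.85170] = 4.36705.
Running total after boundary: 36.2837.
k=1: B_{2}/(2)! × [f^{(1)}(9) − f^{(1)}(2)] = 1/12 × (0.553673 − 0.884152) = -0.0275399.
After k=1: 36.2562.
k=2: B_{4}/(4)! × [f^{(3)}(9) − f^{(3)}(2)] = −1/720 × (0.00190659 − 0.00254044) = 8.80351e-07.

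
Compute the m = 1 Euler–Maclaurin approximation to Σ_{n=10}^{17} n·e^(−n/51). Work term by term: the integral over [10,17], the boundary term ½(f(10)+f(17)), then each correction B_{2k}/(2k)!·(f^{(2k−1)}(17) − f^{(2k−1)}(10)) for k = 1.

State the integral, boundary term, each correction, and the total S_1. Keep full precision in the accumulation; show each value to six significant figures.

Integral: ∫_10^17 x·e^(−x/51) dx = 72.1489.
½[f(10) + f(17)] = ½[8.21948 + 12.1810] = 10.2003.
Running total after boundary: 82.3492.
k=1: B_{2}/(2)! × [f^{(1)}(17) − f^{(1)}(10)] = 1/12 × (0.477688 − 0.660782) = -0.0152578.

S_1 ≈ 82.3339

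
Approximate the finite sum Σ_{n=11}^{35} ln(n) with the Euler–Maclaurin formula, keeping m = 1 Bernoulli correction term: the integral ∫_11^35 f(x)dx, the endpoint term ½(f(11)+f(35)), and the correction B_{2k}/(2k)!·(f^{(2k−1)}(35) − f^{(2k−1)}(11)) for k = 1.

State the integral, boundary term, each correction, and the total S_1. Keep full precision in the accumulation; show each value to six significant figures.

S_1 ≈ 77.0318

The integral term ∫_11^35 ln(x) dx = 74.0603.
Boundary: ½(f(11) + f(35)) = ½(2.39790 + 3.55535) = 2.97662.
So far: 77.0370.
Order-1 term: 1/12 · (0.0285714 − 0.0909091) = -0.00519481.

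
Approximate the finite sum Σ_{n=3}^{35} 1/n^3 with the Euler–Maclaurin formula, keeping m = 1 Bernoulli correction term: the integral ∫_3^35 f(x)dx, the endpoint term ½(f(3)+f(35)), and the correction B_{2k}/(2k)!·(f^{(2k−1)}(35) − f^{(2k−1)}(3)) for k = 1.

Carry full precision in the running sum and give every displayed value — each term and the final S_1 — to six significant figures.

The integral term ∫_3^35 1/x^3 dx = 0.0551474.
Endpoint term: (f(3) + f(35))/2 = (0.0370370 + 2.33236e-05)/2 = 0.0185302.
Running total after boundary: 0.0736776.
Correction k=1: B_{2}/2! · (f^{(1)}(35) − f^{(1)}(3)) = 1/12 · (-1.99917e-06 − (-0.0370370)) = 0.00308625.

S_1 ≈ 0.0767638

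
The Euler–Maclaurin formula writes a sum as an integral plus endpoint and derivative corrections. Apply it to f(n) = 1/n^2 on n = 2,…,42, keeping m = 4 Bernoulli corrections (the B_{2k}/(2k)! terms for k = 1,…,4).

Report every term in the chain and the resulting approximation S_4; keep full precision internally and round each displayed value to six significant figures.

∫_2^42 1/x^2 dx evaluates to 0.476190.
Endpoint term: (f(2) + f(42))/2 = (0.250000 + 0.000566893)/2 = 0.125283.
Running total after boundary: 0.601474.
Order-1 term: 1/12 · (-2.69949e-05 − (-0.250000)) = 0.0208311.
Running total after k=1: 0.622305.
Order-2 term: −1/720 · (-1.83639e-07 − (-0.750000)) = -0.00104167.
Running total after k=2: 0.621263.
Order-3 term: 1/30240 · (-3.12311e-09 − (-5.62500)) = 0.000186012.
Running total after k=3: 0.621449.
Order-4 term: −1/1209600 · (-9.91464e-11 − (-78.7500)) = -6.51042e-05.

S_4 ≈ 0.621384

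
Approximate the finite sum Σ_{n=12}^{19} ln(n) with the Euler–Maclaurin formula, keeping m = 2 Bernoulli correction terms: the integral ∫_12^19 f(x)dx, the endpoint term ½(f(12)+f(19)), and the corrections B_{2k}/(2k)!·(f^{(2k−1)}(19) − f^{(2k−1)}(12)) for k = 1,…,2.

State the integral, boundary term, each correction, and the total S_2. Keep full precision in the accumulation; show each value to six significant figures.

The integral term ∫_12^19 ln(x) dx = 19.1255.
½[f(12) + f(19)] = ½[2.48491 + 2.94444] = 2.71467.
So far: 21.8401.
k=1: B_{2}/(2)! × [f^{(1)}(19) − f^{(1)}(12)] = 1/12 × (0.0526316 − 0.0833333) = -0.00255848.
Partial sum through k=1: 21.8376.
k=2: B_{4}/(4)! × [f^{(3)}(19) − f^{(3)}(12)] = −1/720 × (0.000291588 − 0.00115741) = 1.20253e-06.

S_2 ≈ 21.8376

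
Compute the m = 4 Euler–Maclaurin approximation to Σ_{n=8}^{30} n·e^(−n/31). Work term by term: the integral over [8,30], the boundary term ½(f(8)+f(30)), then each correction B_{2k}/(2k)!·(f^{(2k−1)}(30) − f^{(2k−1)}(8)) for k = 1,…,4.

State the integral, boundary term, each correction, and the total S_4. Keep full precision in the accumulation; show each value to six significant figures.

Integral: ∫_8^30 x·e^(−x/31) dx = 215.541.
½[f(8) + f(30)] = ½[6.18036 + 11.3982] = 8.78928.
Running total after boundary: 224.330.
Order-1 term: 1/12 · (0.0122561 − 0.573179) = -0.0467436.
Partial sum through k=1: 224.283.
Order-2 term: −1/720 · (0.000803472 − 0.00220423) = 1.94550e-06.
Partial sum through k=2: 224.283.
Order-3 term: 1/30240 · (1.65889e-06 − 3.96673e-06) = -7.63177e-11.
Partial sum through k=3: 224.283.
Order-4 term: −1/1209600 · (2.58241e-09 − 5.86865e-09) = 2.71680e-15.

S_4 ≈ 224.283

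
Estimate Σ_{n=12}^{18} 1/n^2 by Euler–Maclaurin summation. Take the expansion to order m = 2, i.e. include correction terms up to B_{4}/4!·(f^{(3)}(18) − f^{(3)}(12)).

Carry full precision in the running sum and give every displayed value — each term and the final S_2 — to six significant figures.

S_2 ≈ 0.0328610

∫_12^18 1/x^2 dx evaluates to 0.0277778.
Boundary: ½(f(12) + f(18)) = ½(0.00694444 + 0.00308642) = 0.00501543.
So far: 0.0327932.
k=1: B_{2}/(2)! × [f^{(1)}(18) − f^{(1)}(12)] = 1/12 × (-0.000342936 − (-0.00115741)) = 6.78727e-05.
Running total after k=1: 0.0328611.
k=2: B_{4}/(4)! × [f^{(3)}(18) − f^{(3)}(12)] = −1/720 × (-1.27013e-05 − (-9.64506e-05)) = -1.16318e-07.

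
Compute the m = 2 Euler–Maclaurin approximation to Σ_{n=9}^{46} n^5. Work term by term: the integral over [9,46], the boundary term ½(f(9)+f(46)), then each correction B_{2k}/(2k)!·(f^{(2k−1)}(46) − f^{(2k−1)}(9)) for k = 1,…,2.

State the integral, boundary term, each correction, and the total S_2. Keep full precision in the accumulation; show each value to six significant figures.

∫_9^46 x^5 dx evaluates to 1.57896e+09.
Boundary: ½(f(9) + f(46)) = ½(59049.0 + 2.05963e+08) = 1.03011e+08.
Running total after boundary: 1.68197e+09.
Correction k=1: B_{2}/2! · (f^{(1)}(46) − f^{(1)}(9)) = 1/12 · (2.23873e+07 − 32805.0) = 1.86287e+06.
Partial sum through k=1: 1.68383e+09.
Correction k=2: B_{4}/4! · (f^{(3)}(46) − f^{(3)}(9)) = −1/720 · (126960 − 4860.00) = -169.583.

S_2 ≈ 1.68383e+09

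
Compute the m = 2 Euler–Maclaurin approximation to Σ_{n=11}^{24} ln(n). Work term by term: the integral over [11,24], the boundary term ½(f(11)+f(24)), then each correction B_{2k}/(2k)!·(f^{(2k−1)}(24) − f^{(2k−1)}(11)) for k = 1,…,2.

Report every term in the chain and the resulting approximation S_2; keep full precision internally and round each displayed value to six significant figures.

Integral: ∫_11^24 ln(x) dx = 36.8964.
Endpoint term: (f(11) + f(24))/2 = (2.39790 + 3.17805)/2 = 2.78797.
Integral + boundary = 39.6844.
Correction k=1: B_{2}/2! · (f^{(1)}(24) − f^{(1)}(11)) = 1/12 · (0.0416667 − 0.0909091) = -0.00410354.
After k=1: 39.6803.
Correction k=2: B_{4}/4! · (f^{(3)}(24) − f^{(3)}(11)) = −1/720 · (0.000144676 − 0.00150263) = 1.88605e-06.

S_2 ≈ 39.6803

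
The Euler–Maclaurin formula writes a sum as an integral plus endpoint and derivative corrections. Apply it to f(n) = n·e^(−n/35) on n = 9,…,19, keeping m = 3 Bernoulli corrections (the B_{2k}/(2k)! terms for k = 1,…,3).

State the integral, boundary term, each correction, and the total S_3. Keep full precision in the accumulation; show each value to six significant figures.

S_3 ≈ 101.539

∫_9^19 x·e^(−x/35) dx evaluates to 92.5651.
Boundary: ½(f(9) + f(19)) = ½(6.95932 + 11.0406) = 8.99997.
Integral + boundary = 101.565.
Order-1 term: 1/12 · (0.265639 − 0.574420) = -0.0257317.
Partial sum through k=1: 101.539.
Order-2 term: −1/720 · (0.00116556 − 0.00173138) = 7.85856e-07.
Partial sum through k=2: 101.539.
Order-3 term: 1/30240 · (1.72594e-06 − 2.44395e-06) = -2.37438e-11.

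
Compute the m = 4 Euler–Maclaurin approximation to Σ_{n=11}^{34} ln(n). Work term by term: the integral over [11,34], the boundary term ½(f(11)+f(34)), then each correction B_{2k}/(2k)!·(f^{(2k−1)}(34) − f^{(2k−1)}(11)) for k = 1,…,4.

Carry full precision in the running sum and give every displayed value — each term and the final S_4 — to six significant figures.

∫_11^34 ln(x) dx evaluates to 70.5194.
½[f(11) + f(34)] = ½[2.39790 + 3.52636] = 2.96213.
Integral + boundary = 73.4815.
Correction k=1: B_{2}/2! · (f^{(1)}(34) − f^{(1)}(11)) = 1/12 · (0.0294118 − 0.0909091) = -0.00512478.
Partial sum through k=1: 73.4764.
Correction k=2: B_{4}/4! · (f^{(3)}(34) − f^{(3)}(11)) = −1/720 · (5.08854e-05 − 0.00150263) = 2.01631e-06.
Partial sum through k=2: 73.4764.
Correction k=3: B_{6}/6! · (f^{(5)}(34) − f^{(5)}(11)) = 1/30240 · (5.28222e-07 − 0.000149021) = -4.91048e-09.
Partial sum through k=3: 73.4764.
Correction k=4: B_{8}/8! · (f^{(7)}(34) − f^{(7)}(11)) = −1/1209600 · (1.37082e-08 − 3.69474e-05) = 3.05338e-11.

S_4 ≈ 73.4764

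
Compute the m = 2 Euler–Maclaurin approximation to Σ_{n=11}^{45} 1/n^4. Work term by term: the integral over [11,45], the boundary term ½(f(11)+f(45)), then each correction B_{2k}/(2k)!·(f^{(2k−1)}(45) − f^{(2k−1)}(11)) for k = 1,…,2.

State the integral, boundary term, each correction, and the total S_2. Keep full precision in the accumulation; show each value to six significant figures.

S_2 ≈ 0.000283112

The integral term ∫_11^45 1/x^4 dx = 0.000246780.
Endpoint term: (f(11) + f(45))/2 = (6.83013e-05 + 2.43865e-07)/2 = 3.42726e-05.
Running total after boundary: 0.000281053.
Order-1 term: 1/12 · (-2.16769e-08 − (-2.48369e-05)) = 2.06793e-06.
Partial sum through k=1: 0.000283121.
Order-2 term: −1/720 · (-3.21139e-10 − (-6.15790e-06)) = -8.55219e-09.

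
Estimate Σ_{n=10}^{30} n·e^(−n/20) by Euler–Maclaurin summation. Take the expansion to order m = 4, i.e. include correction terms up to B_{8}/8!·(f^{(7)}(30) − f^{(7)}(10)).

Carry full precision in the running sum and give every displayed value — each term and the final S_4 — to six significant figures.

∫_10^30 x·e^(−x/20) dx evaluates to 140.788.
Boundary: ½(f(10) + f(30)) = ½(6.06531 + 6.69390) = 6.37961.
So far: 147.168.
Correction k=1: B_{2}/2! · (f^{(1)}(30) − f^{(1)}(10)) = 1/12 · (-0.111565 − 0.303265) = -0.0345692.
After k=1: 147.133.
Correction k=2: B_{4}/4! · (f^{(3)}(30) − f^{(3)}(10)) = −1/720 · (0.000836738 − 0.00379082) = 4.10289e-06.
After k=2: 147.133.
Correction k=3: B_{6}/6! · (f^{(5)}(30) − f^{(5)}(10)) = 1/30240 · (4.88097e-06 − 1.70587e-05) = -4.02702e-10.
After k=3: 147.133.
Correction k=4: B_{8}/8! · (f^{(7)}(30) − f^{(7)}(10)) = −1/1209600 · (1.91752e-08 − 6.16008e-08) = 3.50740e-14.

S_4 ≈ 147.133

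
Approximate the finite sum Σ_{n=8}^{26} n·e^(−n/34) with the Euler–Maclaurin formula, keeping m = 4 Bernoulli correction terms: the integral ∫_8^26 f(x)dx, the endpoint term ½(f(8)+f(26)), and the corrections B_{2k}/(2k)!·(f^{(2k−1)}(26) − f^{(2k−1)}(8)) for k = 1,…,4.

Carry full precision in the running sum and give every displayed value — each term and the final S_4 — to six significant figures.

S_4 ≈ 188.214

Integral: ∫_8^26 x·e^(−x/34) dx = 179.043.
½[f(8) + f(26)] = ½[6.32271 + 12.1022] = 9.21247.
Running total after boundary: 188.255.
k=1: B_{2}/(2)! × [f^{(1)}(26) − f^{(1)}(8)] = 1/12 × (0.109523 − 0.604376) = -0.0412378.
Partial sum through k=1: 188.214.
k=2: B_{4}/(4)! × [f^{(3)}(26) − f^{(3)}(8)] = −1/720 × (0.000900056 − 0.00189018) = 1.37518e-06.
Partial sum through k=2: 188.214.
k=3: B_{6}/(6)! × [f^{(5)}(26) − f^{(5)}(8)] = 1/30240 × (1.47523e-06 − 2.81795e-06) = -4.44021e-11.
Partial sum through k=3: 188.214.
k=4: B_{8}/(8)! × [f^{(7)}(26) − f^{(7)}(8)] = −1/1209600 × (1.87878e-09 − 3.46090e-09) = 1.30797e-15.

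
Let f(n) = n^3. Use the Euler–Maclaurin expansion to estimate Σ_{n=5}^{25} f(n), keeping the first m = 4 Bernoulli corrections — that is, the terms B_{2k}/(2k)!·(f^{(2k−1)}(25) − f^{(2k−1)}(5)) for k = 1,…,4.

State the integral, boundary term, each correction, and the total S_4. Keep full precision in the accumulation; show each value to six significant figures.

S_4 ≈ 105525

∫_5^25 x^3 dx evaluates to 97500.0.
Boundary: ½(f(5) + f(25)) = ½(125.000 + 15625.0) = 7875.00.
Integral + boundary = 105375.
Correction k=1: B_{2}/2! · (f^{(1)}(25) − f^{(1)}(5)) = 1/12 · (1875.00 − 75.0000) = 150.000.
After k=1: 105525.
Correction k=2: B_{4}/4! · (f^{(3)}(25) − f^{(3)}(5)) = −1/720 · (6.00000 − 6.00000) = 0.00000.
After k=2: 105525.
Correction k=3: B_{6}/6! · (f^{(5)}(25) − f^{(5)}(5)) = 1/30240 · (0.00000 − 0.00000) = 0.00000.
After k=3: 105525.
Correction k=4: B_{8}/8! · (f^{(7)}(25) − f^{(7)}(5)) = −1/1209600 · (0.00000 − 0.00000) = 0.00000.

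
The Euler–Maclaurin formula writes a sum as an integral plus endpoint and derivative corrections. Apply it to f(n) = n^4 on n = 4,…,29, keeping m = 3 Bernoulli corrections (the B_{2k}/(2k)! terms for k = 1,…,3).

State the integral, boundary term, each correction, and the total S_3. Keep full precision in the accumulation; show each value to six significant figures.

Integral: ∫_4^29 x^4 dx = 4.10202e+06.
½[f(4) + f(29)] = ½[256.000 + 707281] = 353768.
So far: 4.45579e+06.
k=1: B_{2}/(2)! × [f^{(1)}(29) − f^{(1)}(4)] = 1/12 × (97556.0 − 256.000) = 8108.33.
Partial sum through k=1: 4.46390e+06.
k=2: B_{4}/(4)! × [f^{(3)}(29) − f^{(3)}(4)] = −1/720 × (696.000 − 96.0000) = -0.833333.
Partial sum through k=2: 4.46390e+06.
k=3: B_{6}/(6)! × [f^{(5)}(29) − f^{(5)}(4)] = 1/30240 × (0.00000 − 0.00000) = 0.00000.

S_3 ≈ 4.46390e+06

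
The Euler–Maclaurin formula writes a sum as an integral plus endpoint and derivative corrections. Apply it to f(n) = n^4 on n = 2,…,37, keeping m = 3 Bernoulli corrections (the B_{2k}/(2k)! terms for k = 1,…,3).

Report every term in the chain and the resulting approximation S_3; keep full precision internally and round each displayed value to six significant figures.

∫_2^37 x^4 dx evaluates to 1.38688e+07.
Endpoint term: (f(2) + f(37))/2 = (16.0000 + 1.87416e+06)/2 = 937088.
Running total after boundary: 1.48059e+07.
Correction k=1: B_{2}/2! · (f^{(1)}(37) − f^{(1)}(2)) = 1/12 · (202612 − 32.0000) = 16881.7.
After k=1: 1.48228e+07.
Correction k=2: B_{4}/4! · (f^{(3)}(37) − f^{(3)}(2)) = −1/720 · (888.000 − 48.0000) = -1.16667.
After k=2: 1.48228e+07.
Correction k=3: B_{6}/6! · (f^{(5)}(37) − f^{(5)}(2)) = 1/30240 · (0.00000 − 0.00000) = 0.00000.

S_3 ≈ 1.48228e+07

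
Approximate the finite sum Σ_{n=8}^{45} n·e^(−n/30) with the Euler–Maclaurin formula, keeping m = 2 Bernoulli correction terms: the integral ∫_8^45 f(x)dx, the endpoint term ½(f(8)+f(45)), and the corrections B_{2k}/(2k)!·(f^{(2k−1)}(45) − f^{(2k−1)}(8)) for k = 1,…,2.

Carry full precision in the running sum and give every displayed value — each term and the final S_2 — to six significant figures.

S_2 ≈ 379.143

Integral: ∫_8^45 x·e^(−x/30) dx = 371.115.
Boundary: ½(f(8) + f(45)) = ½(6.12743 + 10.0409) = 8.08414.
Running total after boundary: 379.200.
Correction k=1: B_{2}/2! · (f^{(1)}(45) − f^{(1)}(8)) = 1/12 · (-0.111565 − 0.561681) = -0.0561038.
Running total after k=1: 379.143.
Correction k=2: B_{4}/4! · (f^{(3)}(45) − f^{(3)}(8)) = −1/720 · (0.000371884 − 0.00232615) = 2.71426e-06.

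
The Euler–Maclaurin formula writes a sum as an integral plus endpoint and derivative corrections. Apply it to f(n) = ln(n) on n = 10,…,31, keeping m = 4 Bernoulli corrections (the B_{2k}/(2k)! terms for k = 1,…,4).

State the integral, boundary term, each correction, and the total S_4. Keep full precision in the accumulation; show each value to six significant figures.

S_4 ≈ 65.2904

The integral term ∫_10^31 ln(x) dx = 62.4278.
Boundary: ½(f(10) + f(31)) = ½(2.30259 + 3.43399) = 2.86829.
Running total after boundary: 65.2960.
Correction k=1: B_{2}/2! · (f^{(1)}(31) − f^{(1)}(10)) = 1/12 · (0.0322581 − 0.100000) = -0.00564516.
After k=1: 65.2904.
Correction k=2: B_{4}/4! · (f^{(3)}(31) − f^{(3)}(10)) = −1/720 · (6.71344e-05 − 0.00200000) = 2.68454e-06.
After k=2: 65.2904.
Correction k=3: B_{6}/6! · (f^{(5)}(31) − f^{(5)}(10)) = 1/30240 · (8.38306e-07 − 0.000240000) = -7.90879e-09.
After k=3: 65.2904.
Correction k=4: B_{8}/8! · (f^{(7)}(31) − f^{(7)}(10)) = −1/1209600 · (2.61698e-08 − 7.20000e-05) = 5.95022e-11.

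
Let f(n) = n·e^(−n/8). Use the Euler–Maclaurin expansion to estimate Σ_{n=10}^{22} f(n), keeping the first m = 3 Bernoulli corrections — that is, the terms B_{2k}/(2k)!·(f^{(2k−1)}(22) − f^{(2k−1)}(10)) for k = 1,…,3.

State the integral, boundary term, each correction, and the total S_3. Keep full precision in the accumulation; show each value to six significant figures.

The integral term ∫_10^22 x·e^(−x/8) dx = 25.9140.
Endpoint term: (f(10) + f(22))/2 = (2.86505 + 1.40641)/2 = 2.13573.
Running total after boundary: 28.0497.
Correction k=1: B_{2}/2! · (f^{(1)}(22) − f^{(1)}(10)) = 1/12 · (-0.111874 − (-0.0716262)) = -0.00335396.
Running total after k=1: 28.0464.
Correction k=2: B_{4}/4! · (f^{(3)}(22) − f^{(3)}(10)) = −1/720 · (0.000249718 − 0.00783412) = 1.05339e-05.
Running total after k=2: 28.0464.
Correction k=3: B_{6}/6! · (f^{(5)}(22) − f^{(5)}(10)) = 1/30240 · (3.51166e-05 − 0.000262303) = -7.51278e-09.

S_3 ≈ 28.0464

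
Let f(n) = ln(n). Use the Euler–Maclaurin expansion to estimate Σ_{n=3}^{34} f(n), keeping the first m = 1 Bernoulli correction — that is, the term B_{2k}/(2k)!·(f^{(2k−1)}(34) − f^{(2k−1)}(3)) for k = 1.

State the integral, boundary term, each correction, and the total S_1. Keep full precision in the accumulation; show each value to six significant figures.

S_1 ≈ 87.8876

∫_3^34 ln(x) dx evaluates to 85.6004.
Endpoint term: (f(3) + f(34))/2 = (1.09861 + 3.52636)/2 = 2.31249.
So far: 87.9129.
k=1: B_{2}/(2)! × [f^{(1)}(34) − f^{(1)}(3)] = 1/12 × (0.0294118 − 0.333333) = -0.0253268.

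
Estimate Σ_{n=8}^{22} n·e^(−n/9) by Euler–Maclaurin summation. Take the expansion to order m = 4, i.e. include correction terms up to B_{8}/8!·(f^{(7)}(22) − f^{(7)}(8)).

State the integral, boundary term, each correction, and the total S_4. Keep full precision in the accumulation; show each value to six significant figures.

∫_8^22 x·e^(−x/9) dx evaluates to 38.6901.
½[f(8) + f(22)] = ½[3.28890 + 1.90904] = 2.59897.
Integral + boundary = 41.2891.
k=1: B_{2}/(2)! × [f^{(1)}(22) − f^{(1)}(8)] = 1/12 × (-0.125341 − 0.0456791) = -0.0142517.
Partial sum through k=1: 41.2749.
k=2: B_{4}/(4)! × [f^{(3)}(22) − f^{(3)}(8)] = −1/720 × (0.000595160 − 0.0107149) = 1.40551e-05.
Partial sum through k=2: 41.2749.
k=3: B_{6}/(6)! × [f^{(5)}(22) − f^{(5)}(8)] = 1/30240 × (3.37992e-05 − 0.000257602) = -7.40089e-09.
Partial sum through k=3: 41.2749.
k=4: B_{8}/(8)! × [f^{(7)}(22) − f^{(7)}(8)] = −1/1209600 × (7.43837e-07 − 4.72744e-06) = 3.29332e-12.

S_4 ≈ 41.2749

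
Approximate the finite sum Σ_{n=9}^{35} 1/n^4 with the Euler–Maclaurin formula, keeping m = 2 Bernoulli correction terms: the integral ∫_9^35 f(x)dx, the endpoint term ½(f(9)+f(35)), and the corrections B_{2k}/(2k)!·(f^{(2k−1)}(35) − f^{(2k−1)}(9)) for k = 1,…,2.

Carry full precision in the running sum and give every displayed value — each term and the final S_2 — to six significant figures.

The integral term ∫_9^35 1/x^4 dx = 0.000449473.
½[f(9) + f(35)] = ½[0.000152416 + 6.66389e-07] = 7.65411e-05.
Running total after boundary: 0.000526014.
Order-1 term: 1/12 · (-7.61587e-08 − (-6.77404e-05)) = 5.63868e-06.
After k=1: 0.000531653.
Order-2 term: −1/720 · (-1.86511e-09 − (-2.50890e-05)) = -3.48433e-08.

S_2 ≈ 0.000531618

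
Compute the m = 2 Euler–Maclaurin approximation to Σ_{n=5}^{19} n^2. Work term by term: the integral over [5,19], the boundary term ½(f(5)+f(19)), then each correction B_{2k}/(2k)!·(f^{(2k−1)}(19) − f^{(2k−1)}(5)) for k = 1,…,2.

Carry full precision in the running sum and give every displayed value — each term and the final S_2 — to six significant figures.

S_2 ≈ 2440.00

The integral term ∫_5^19 x^2 dx = 2244.67.
½[f(5) + f(19)] = ½[25.0000 + 361.000] = 193.000.
Running total after boundary: 2437.67.
Order-1 term: 1/12 · (38.0000 − 10.0000) = 2.33333.
Running total after k=1: 2440.00.
Order-2 term: −1/720 · (0.00000 − 0.00000) = 0.00000.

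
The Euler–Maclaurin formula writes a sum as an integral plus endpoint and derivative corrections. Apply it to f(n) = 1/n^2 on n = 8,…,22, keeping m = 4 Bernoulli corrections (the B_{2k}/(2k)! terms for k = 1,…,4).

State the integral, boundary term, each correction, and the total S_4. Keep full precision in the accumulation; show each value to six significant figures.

S_4 ≈ 0.0886999

Integral: ∫_8^22 1/x^2 dx = 0.0795455.
½[f(8) + f(22)] = ½[0.0156250 + 0.00206612] = 0.00884556.
So far: 0.0883910.
Order-1 term: 1/12 · (-0.000187829 − (-0.00390625)) = 0.000309868.
After k=1: 0.0887009.
Order-2 term: −1/720 · (-4.65691e-06 − (-0.000732422)) = -1.01078e-06.
After k=2: 0.0886999.
Order-3 term: 1/30240 · (-2.88651e-07 − (-0.000343323)) = 1.13437e-08.
After k=3: 0.0886999.
Order-4 term: −1/1209600 · (-3.33977e-08 − (-0.000300407)) = -2.48325e-10.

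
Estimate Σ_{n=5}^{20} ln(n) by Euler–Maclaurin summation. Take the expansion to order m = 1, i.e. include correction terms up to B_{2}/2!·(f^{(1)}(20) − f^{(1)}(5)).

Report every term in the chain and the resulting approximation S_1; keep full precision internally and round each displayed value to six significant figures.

S_1 ≈ 39.1575

Integral: ∫_5^20 ln(x) dx = 36.8675.
Boundary: ½(f(5) + f(20)) = ½(1.60944 + 2.99573) = 2.30259.
Running total after boundary: 39.1700.
k=1: B_{2}/(2)! × [f^{(1)}(20) − f^{(1)}(5)] = 1/12 × (0.0500000 − 0.200000) = -0.0125000.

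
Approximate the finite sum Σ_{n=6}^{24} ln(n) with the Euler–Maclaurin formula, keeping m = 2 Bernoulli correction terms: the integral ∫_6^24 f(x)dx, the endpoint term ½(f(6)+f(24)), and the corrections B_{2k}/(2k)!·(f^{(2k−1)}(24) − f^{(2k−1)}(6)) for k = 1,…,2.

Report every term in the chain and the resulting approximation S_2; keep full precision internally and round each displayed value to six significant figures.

∫_6^24 ln(x) dx evaluates to 47.5227.
Boundary: ½(f(6) + f(24)) = ½(1.79176 + 3.17805) = 2.48491.
Running total after boundary: 50.0076.
Correction k=1: B_{2}/2! · (f^{(1)}(24) − f^{(1)}(6)) = 1/12 · (0.0416667 − 0.166667) = -0.0104167.
Partial sum through k=1: 49.9972.
Correction k=2: B_{4}/4! · (f^{(3)}(24) − f^{(3)}(6)) = −1/720 · (0.000144676 − 0.00925926) = 1.26591e-05.

S_2 ≈ 49.9972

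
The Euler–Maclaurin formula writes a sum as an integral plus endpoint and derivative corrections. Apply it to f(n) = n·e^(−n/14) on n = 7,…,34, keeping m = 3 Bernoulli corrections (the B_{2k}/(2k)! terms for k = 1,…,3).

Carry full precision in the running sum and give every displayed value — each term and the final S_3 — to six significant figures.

S_3 ≈ 122.661

Integral: ∫_7^34 x·e^(−x/14) dx = 119.075.
Boundary: ½(f(7) + f(34)) = ½(4.24571 + 2.99753) = 3.62162.
Running total after boundary: 122.696.
Order-1 term: 1/12 · (-0.125947 − 0.303265) = -0.0357677.
Partial sum through k=1: 122.661.
Order-2 term: −1/720 · (0.000257034 − 0.00773636) = 1.03880e-05.
Partial sum through k=2: 122.661.
Order-3 term: 1/30240 · (5.90129e-06 − 7.10482e-05) = -2.15433e-09.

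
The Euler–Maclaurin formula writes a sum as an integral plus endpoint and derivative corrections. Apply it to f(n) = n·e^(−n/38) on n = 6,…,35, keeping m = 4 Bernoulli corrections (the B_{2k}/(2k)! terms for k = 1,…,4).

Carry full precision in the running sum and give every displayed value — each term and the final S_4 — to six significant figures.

S_4 ≈ 332.930

The integral term ∫_6^35 x·e^(−x/38) dx = 323.458.
½[f(6) + f(35)] = ½[5.12364 + 13.9335] = 9.52856.
Running total after boundary: 332.987.
k=1: B_{2}/(2)! × [f^{(1)}(35) − f^{(1)}(6)] = 1/12 × (0.0314289 − 0.719107) = -0.0573065.
Partial sum through k=1: 332.930.
k=2: B_{4}/(4)! × [f^{(3)}(35) − f^{(3)}(6)] = −1/720 × (0.000573150 − 0.00168074) = 1.53832e-06.
Partial sum through k=2: 332.930.
k=3: B_{6}/(6)! × [f^{(5)}(35) − f^{(5)}(6)] = 1/30240 × (7.78764e-07 − 1.98302e-06) = -3.98233e-11.
Partial sum through k=3: 332.930.
k=4: B_{8}/(8)! × [f^{(7)}(35) − f^{(7)}(6)] = −1/1209600 × (8.03746e-10 − 1.94051e-09) = 9.39783e-16.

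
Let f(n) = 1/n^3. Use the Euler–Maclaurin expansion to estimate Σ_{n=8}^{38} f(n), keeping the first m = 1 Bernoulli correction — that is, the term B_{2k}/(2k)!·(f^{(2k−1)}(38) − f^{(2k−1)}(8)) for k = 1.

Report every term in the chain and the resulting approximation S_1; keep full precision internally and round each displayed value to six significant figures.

S_1 ≈ 0.00851283

∫_8^38 1/x^3 dx evaluates to 0.00746624.
Boundary: ½(f(8) + f(38)) = ½(0.00195312 + 1.82242e-05) = 0.000985675.
So far: 0.00845191.
Correction k=1: B_{2}/2! · (f^{(1)}(38) − f^{(1)}(8)) = 1/12 · (-1.43876e-06 − (-0.000732422)) = 6.09153e-05.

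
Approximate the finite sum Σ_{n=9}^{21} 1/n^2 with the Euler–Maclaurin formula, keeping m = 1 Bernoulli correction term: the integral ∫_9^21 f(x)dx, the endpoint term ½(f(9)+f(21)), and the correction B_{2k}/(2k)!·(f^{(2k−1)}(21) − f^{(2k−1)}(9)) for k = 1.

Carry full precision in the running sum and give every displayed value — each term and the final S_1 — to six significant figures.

The integral term ∫_9^21 1/x^2 dx = 0.0634921.
Boundary: ½(f(9) + f(21)) = ½(0.0123457 + 0.00226757) = 0.00730663.
Running total after boundary: 0.0707987.
k=1: B_{2}/(2)! × [f^{(1)}(21) − f^{(1)}(9)] = 1/12 × (-0.000215959 − (-0.00274348)) = 0.000210627.

S_1 ≈ 0.0710093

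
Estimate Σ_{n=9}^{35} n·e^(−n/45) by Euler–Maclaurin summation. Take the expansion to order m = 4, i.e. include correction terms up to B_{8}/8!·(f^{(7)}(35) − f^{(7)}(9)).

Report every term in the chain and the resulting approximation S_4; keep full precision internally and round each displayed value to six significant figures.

The integral term ∫_9^35 x·e^(−x/45) dx = 335.583.
½[f(9) + f(35)] = ½[7.36858 + 16.0799] = 11.7242.
Running total after boundary: 347.307.
Order-1 term: 1/12 · (0.102095 − 0.654985) = -0.0460742.
Running total after k=1: 347.261.
Order-2 term: −1/720 · (0.000504171 − 0.00113207) = 8.72085e-07.
Running total after k=2: 347.261.
Order-3 term: 1/30240 · (4.73049e-07 − 9.58368e-07) = -1.60489e-11.
Running total after k=3: 347.261.
Order-4 term: −1/1209600 · (3.44259e-10 − 6.70463e-10) = 2.69679e-16.

S_4 ≈ 347.261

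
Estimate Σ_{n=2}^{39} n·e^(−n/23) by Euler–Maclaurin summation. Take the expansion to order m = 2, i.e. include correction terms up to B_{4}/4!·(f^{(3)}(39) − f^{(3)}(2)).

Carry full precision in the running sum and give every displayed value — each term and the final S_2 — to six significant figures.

S_2 ≈ 269.885

∫_2^39 x·e^(−x/23) dx evaluates to 265.470.
½[f(2) + f(39)] = ½[1.83343 + 7.15570] = 4.49457.
Running total after boundary: 269.965.
Order-1 term: 1/12 · (-0.127638 − 0.837002) = -0.0803867.
After k=1: 269.885.
Order-2 term: −1/720 · (0.000452403 − 0.00504808) = 6.38289e-06.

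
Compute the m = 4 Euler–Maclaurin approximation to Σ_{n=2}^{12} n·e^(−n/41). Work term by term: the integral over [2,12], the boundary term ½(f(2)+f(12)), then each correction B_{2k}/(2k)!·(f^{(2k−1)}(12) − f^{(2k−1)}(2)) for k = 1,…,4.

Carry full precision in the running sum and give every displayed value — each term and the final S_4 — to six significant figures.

S_4 ≈ 62.8421

The integral term ∫_2^12 x·e^(−x/41) dx = 57.4437.
½[f(2) + f(12)] = ½[1.90478 + 8.95510] = 5.42994.
So far: 62.8736.
Order-1 term: 1/12 · (0.527842 − 0.905932) = -0.0315075.
After k=1: 62.8421.
Order-2 term: −1/720 · (0.00120188 − 0.00167205) = 6.53012e-07.
After k=2: 62.8421.
Order-3 term: 1/30240 · (1.24316e-06 − 1.66875e-06) = -1.40738e-11.
After k=3: 62.8421.
Order-4 term: −1/1209600 · (1.05374e-09 − 1.39371e-09) = 2.81057e-16.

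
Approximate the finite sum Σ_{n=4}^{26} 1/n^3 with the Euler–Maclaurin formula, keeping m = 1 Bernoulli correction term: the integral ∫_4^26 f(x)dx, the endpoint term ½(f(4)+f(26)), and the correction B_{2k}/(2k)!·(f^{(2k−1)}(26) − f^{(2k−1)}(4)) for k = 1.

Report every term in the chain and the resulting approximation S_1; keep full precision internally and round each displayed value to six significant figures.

S_1 ≈ 0.0393273

Integral: ∫_4^26 1/x^3 dx = 0.0305104.
Boundary: ½(f(4) + f(26)) = ½(0.0156250 + 5.68958e-05) = 0.00784095.
Integral + boundary = 0.0383513.
k=1: B_{2}/(2)! × [f^{(1)}(26) − f^{(1)}(4)] = 1/12 × (-6.56490e-06 − (-0.0117188)) = 0.000976015.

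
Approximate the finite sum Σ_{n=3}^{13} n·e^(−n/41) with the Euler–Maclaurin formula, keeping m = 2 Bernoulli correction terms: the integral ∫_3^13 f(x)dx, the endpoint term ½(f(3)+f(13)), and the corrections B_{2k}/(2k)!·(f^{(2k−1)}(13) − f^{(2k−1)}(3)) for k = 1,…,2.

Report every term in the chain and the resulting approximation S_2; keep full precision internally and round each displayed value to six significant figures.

∫_3^13 x·e^(−x/41) dx evaluates to 64.3073.
Boundary: ½(f(3) + f(13)) = ½(2.78833 + 9.46761) = 6.12797.
Running total after boundary: 70.4353.
k=1: B_{2}/(2)! × [f^{(1)}(13) − f^{(1)}(3)] = 1/12 × (0.497360 − 0.861434) = -0.0303395.
Partial sum through k=1: 70.4049.
k=2: B_{4}/(4)! × [f^{(3)}(13) − f^{(3)}(3)] = −1/720 × (0.00116235 − 0.00161827) = 6.33224e-07.

S_2 ≈ 70.4049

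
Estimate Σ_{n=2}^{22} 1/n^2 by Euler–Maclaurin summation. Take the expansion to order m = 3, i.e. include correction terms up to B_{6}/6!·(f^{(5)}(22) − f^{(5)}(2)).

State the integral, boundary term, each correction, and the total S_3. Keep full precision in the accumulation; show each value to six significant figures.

Integral: ∫_2^22 1/x^2 dx = 0.454545.
Endpoint term: (f(2) + f(22))/2 = (0.250000 + 0.00206612)/2 = 0.126033.
So far: 0.580579.
k=1: B_{2}/(2)! × [f^{(1)}(22) − f^{(1)}(2)] = 1/12 × (-0.000187829 − (-0.250000)) = 0.0208177.
Running total after k=1: 0.601396.
k=2: B_{4}/(4)! × [f^{(3)}(22) − f^{(3)}(2)] = −1/720 × (-4.65691e-06 − (-0.750000)) = -0.00104166.
Running total after k=2: 0.600355.
k=3: B_{6}/(6)! × [f^{(5)}(22) − f^{(5)}(2)] = 1/30240 × (-2.88651e-07 − (-5.62500)) = 0.000186012.

S_3 ≈ 0.600541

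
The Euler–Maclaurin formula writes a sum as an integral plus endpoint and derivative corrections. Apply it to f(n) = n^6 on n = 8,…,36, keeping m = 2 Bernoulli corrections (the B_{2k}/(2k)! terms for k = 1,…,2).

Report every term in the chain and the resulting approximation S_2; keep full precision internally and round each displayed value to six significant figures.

S_2 ≈ 1.23133e+10

∫_8^36 x^6 dx evaluates to 1.11946e+10.
Boundary: ½(f(8) + f(36)) = ½(262144 + 2.17678e+09) = 1.08852e+09.
Running total after boundary: 1.22831e+10.
k=1: B_{2}/(2)! × [f^{(1)}(36) − f^{(1)}(8)] = 1/12 × (3.62797e+08 − 196608) = 3.02167e+07.
Running total after k=1: 1.23133e+10.
k=2: B_{4}/(4)! × [f^{(3)}(36) − f^{(3)}(8)] = −1/720 × (5.59872e+06 − 61440.0) = -7690.67.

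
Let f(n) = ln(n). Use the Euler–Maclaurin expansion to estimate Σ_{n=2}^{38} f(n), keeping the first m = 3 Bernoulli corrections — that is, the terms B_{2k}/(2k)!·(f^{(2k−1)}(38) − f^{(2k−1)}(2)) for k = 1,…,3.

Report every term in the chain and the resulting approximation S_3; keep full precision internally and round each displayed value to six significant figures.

S_3 ≈ 102.968

∫_2^38 ln(x) dx evaluates to 100.842.
½[f(2) + f(38)] = ½[0.693147 + 3.63759] = 2.16537.
Running total after boundary: 103.007.
k=1: B_{2}/(2)! × [f^{(1)}(38) − f^{(1)}(2)] = 1/12 × (0.0263158 − 0.500000) = -0.0394737.
After k=1: 102.968.
k=2: B_{4}/(4)! × [f^{(3)}(38) − f^{(3)}(2)] = −1/720 × (3.64485e-05 − 0.250000) = 0.000347172.
After k=2: 102.968.
k=3: B_{6}/(6)! × [f^{(5)}(38) − f^{(5)}(2)] = 1/30240 × (3.02896e-07 − 0.750000) = -2.48016e-05.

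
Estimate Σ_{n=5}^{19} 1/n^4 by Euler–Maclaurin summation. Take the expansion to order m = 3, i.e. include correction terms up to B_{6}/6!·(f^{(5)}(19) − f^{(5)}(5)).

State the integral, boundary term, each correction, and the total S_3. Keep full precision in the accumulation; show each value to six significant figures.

Integral: ∫_5^19 1/x^4 dx = 0.00261807.
½[f(5) + f(19)] = ½[0.00160000 + 7.67336e-06] = 0.000803837.
Integral + boundary = 0.00342191.
Order-1 term: 1/12 · (-1.61544e-06 − (-0.00128000)) = 0.000106532.
Partial sum through k=1: 0.00352844.
Order-2 term: −1/720 · (-1.34247e-07 − (-0.00153600)) = -2.13315e-06.
Partial sum through k=2: 0.00352630.
Order-3 term: 1/30240 · (-2.08251e-08 − (-0.00344064)) = 1.13777e-07.

S_3 ≈ 0.00352642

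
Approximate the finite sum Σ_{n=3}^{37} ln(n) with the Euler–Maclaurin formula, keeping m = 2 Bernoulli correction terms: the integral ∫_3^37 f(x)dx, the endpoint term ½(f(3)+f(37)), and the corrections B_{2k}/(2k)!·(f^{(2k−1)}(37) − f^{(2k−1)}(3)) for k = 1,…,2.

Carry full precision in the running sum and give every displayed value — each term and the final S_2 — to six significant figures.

S_2 ≈ 98.6375

Integral: ∫_3^37 ln(x) dx = 96.3081.
½[f(3) + f(37)] = ½[1.09861 + 3.61092] = 2.35477.
Integral + boundary = 98.6629.
Correction k=1: B_{2}/2! · (f^{(1)}(37) − f^{(1)}(3)) = 1/12 · (0.0270270 − 0.333333) = -0.0255255.
After k=1: 98.6374.
Correction k=2: B_{4}/4! · (f^{(3)}(37) − f^{(3)}(3)) = −1/720 · (3.94843e-05 − 0.0740741) = 0.000102826.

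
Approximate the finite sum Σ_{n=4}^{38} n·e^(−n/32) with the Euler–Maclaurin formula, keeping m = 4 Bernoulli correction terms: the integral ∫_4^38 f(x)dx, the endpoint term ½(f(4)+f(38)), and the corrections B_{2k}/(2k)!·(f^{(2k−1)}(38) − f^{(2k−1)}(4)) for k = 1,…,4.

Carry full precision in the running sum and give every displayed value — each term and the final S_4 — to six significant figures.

∫_4^38 x·e^(−x/32) dx evaluates to 333.475.
Endpoint term: (f(4) + f(38))/2 = (3.52999 + 11.5893)/2 = 7.55967.
So far: 341.035.
Correction k=1: B_{2}/2! · (f^{(1)}(38) − f^{(1)}(4)) = 1/12 · (-0.0571843 − 0.772185) = -0.0691141.
Running total after k=1: 340.966.
Correction k=2: B_{4}/4! · (f^{(3)}(38) − f^{(3)}(4)) = −1/720 · (0.000539825 − 0.00247771) = 2.69151e-06.
Running total after k=2: 340.966.
Correction k=3: B_{6}/6! · (f^{(5)}(38) − f^{(5)}(4)) = 1/30240 · (1.10888e-06 − 4.10287e-06) = -9.90076e-11.
Running total after k=3: 340.966.
Correction k=4: B_{8}/8! · (f^{(7)}(38) − f^{(7)}(4)) = −1/1209600 · (1.65097e-09 − 5.65049e-09) = 3.30648e-15.

S_4 ≈ 340.966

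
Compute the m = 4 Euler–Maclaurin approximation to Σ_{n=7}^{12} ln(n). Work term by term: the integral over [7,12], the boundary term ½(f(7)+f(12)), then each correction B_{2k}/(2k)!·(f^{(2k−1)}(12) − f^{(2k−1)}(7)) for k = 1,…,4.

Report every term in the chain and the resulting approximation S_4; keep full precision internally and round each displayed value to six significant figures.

S_4 ≈ 13.4080

∫_7^12 ln(x) dx evaluates to 11.1975.
Boundary: ½(f(7) + f(12)) = ½(1.94591 + 2.48491) = 2.21541.
So far: 13.4129.
Correction k=1: B_{2}/2! · (f^{(1)}(12) − f^{(1)}(7)) = 1/12 · (0.0833333 − 0.142857) = -0.00496032.
Partial sum through k=1: 13.4080.
Correction k=2: B_{4}/4! · (f^{(3)}(12) − f^{(3)}(7)) = −1/720 · (0.00115741 − 0.00583090) = 6.49097e-06.
Partial sum through k=2: 13.4080.
Correction k=3: B_{6}/6! · (f^{(5)}(12) − f^{(5)}(7)) = 1/30240 · (9.64506e-05 − 0.00142798) = -4.40319e-08.
Partial sum through k=3: 13.4080.
Correction k=4: B_{8}/8! · (f^{(7)}(12) − f^{(7)}(7)) = −1/1209600 · (2.00939e-05 − 0.000874271) = 7.06165e-10.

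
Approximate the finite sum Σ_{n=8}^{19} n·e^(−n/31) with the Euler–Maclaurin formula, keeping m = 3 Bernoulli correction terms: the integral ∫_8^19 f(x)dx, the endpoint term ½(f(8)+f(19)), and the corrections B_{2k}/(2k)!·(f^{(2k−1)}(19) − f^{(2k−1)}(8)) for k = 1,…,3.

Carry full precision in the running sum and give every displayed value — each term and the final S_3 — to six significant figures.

S_3 ≈ 102.462

The integral term ∫_8^19 x·e^(−x/31) dx = 94.2551.
½[f(8) + f(19)] = ½[6.18036 + 10.2937] = 8.23705.
So far: 102.492.
k=1: B_{2}/(2)! × [f^{(1)}(19) − f^{(1)}(8)] = 1/12 × (0.209720 − 0.573179) = -0.0302883.
After k=1: 102.462.
k=2: B_{4}/(4)! × [f^{(3)}(19) − f^{(3)}(8)] = −1/720 × (0.00134576 − 0.00220423) = 1.19233e-06.
After k=2: 102.462.
k=3: B_{6}/(6)! × [f^{(5)}(19) − f^{(5)}(8)] = 1/30240 × (2.57365e-06 − 3.96673e-06) = -4.60674e-11.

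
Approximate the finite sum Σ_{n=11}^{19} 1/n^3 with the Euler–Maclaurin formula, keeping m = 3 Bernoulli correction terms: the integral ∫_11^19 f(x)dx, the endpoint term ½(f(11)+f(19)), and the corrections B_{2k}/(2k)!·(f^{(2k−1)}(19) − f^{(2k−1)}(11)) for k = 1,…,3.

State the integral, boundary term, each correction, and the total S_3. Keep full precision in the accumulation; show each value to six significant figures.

S_3 ≈ 0.00321086

The integral term ∫_11^19 1/x^3 dx = 0.00274719.
Endpoint term: (f(11) + f(19))/2 = (0.000751315 + 0.000145794)/2 = 0.000448554.
Integral + boundary = 0.00319574.
Order-1 term: 1/12 · (-2.30201e-05 − (-0.000204904)) = 1.51570e-05.
Running total after k=1: 0.00321090.
Order-2 term: −1/720 · (-1.27535e-06 − (-3.38684e-05)) = -4.52682e-08.
Running total after k=2: 0.00321086.
Order-3 term: 1/30240 · (-1.48379e-07 − (-1.17560e-05)) = 3.83849e-10.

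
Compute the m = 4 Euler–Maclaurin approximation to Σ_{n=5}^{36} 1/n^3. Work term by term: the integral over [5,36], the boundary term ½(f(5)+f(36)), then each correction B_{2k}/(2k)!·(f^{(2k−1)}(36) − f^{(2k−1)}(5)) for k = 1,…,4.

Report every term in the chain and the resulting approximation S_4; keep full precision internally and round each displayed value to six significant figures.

The integral term ∫_5^36 1/x^3 dx = 0.0196142.
Endpoint term: (f(5) + f(36))/2 = (0.00800000 + 2.14335e-05)/2 = 0.00401072.
Running total after boundary: 0.0236249.
Order-1 term: 1/12 · (-1.78612e-06 − (-0.00480000)) = 0.000399851.
After k=1: 0.0240248.
Order-2 term: −1/720 · (-2.75636e-08 − (-0.00384000)) = -5.33330e-06.
After k=2: 0.0240194.
Order-3 term: 1/30240 · (-8.93265e-10 − (-0.00645120)) = 2.13333e-07.
After k=3: 0.0240196.
Order-4 term: −1/1209600 · (-4.96259e-11 − (-0.0185795)) = -1.53600e-08.

S_4 ≈ 0.0240196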